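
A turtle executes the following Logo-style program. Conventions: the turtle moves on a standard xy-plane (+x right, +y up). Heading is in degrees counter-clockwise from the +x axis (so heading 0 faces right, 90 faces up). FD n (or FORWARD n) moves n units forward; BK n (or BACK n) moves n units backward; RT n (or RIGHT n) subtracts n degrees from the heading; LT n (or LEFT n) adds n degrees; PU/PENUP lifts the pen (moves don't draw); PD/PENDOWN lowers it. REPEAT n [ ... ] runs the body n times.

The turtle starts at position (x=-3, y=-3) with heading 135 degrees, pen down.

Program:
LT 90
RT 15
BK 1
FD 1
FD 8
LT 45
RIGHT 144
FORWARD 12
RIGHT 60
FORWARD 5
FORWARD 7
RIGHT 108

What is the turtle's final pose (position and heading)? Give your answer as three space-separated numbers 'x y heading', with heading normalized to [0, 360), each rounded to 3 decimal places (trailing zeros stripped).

Executing turtle program step by step:
Start: pos=(-3,-3), heading=135, pen down
LT 90: heading 135 -> 225
RT 15: heading 225 -> 210
BK 1: (-3,-3) -> (-2.134,-2.5) [heading=210, draw]
FD 1: (-2.134,-2.5) -> (-3,-3) [heading=210, draw]
FD 8: (-3,-3) -> (-9.928,-7) [heading=210, draw]
LT 45: heading 210 -> 255
RT 144: heading 255 -> 111
FD 12: (-9.928,-7) -> (-14.229,4.203) [heading=111, draw]
RT 60: heading 111 -> 51
FD 5: (-14.229,4.203) -> (-11.082,8.089) [heading=51, draw]
FD 7: (-11.082,8.089) -> (-6.677,13.529) [heading=51, draw]
RT 108: heading 51 -> 303
Final: pos=(-6.677,13.529), heading=303, 6 segment(s) drawn

Answer: -6.677 13.529 303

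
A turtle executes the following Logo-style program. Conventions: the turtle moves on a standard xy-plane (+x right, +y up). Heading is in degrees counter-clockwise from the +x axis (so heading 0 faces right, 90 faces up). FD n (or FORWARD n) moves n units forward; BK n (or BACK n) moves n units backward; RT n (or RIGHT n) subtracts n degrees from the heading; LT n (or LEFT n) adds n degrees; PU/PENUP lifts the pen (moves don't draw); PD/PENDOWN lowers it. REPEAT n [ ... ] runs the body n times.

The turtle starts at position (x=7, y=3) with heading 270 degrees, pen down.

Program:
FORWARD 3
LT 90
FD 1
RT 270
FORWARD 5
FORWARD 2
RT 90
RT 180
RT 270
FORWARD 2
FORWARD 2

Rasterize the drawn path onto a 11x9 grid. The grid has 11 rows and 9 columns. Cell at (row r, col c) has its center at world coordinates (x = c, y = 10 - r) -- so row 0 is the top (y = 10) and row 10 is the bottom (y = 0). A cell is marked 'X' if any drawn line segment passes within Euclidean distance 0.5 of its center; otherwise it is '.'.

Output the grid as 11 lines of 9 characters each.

Segment 0: (7,3) -> (7,0)
Segment 1: (7,0) -> (8,-0)
Segment 2: (8,-0) -> (8,5)
Segment 3: (8,5) -> (8,7)
Segment 4: (8,7) -> (8,5)
Segment 5: (8,5) -> (8,3)

Answer: .........
.........
.........
........X
........X
........X
........X
.......XX
.......XX
.......XX
.......XX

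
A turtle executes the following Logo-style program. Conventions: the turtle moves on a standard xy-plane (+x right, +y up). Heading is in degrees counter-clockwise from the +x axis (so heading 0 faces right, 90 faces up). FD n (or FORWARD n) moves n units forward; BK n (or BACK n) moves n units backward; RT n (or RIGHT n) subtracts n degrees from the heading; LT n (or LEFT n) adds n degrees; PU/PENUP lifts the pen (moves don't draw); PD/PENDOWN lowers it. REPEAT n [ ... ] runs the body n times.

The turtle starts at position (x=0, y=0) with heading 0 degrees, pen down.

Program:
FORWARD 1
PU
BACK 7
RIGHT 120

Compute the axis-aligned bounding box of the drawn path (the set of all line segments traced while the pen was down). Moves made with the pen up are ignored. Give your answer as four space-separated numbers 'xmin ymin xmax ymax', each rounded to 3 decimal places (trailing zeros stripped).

Answer: 0 0 1 0

Derivation:
Executing turtle program step by step:
Start: pos=(0,0), heading=0, pen down
FD 1: (0,0) -> (1,0) [heading=0, draw]
PU: pen up
BK 7: (1,0) -> (-6,0) [heading=0, move]
RT 120: heading 0 -> 240
Final: pos=(-6,0), heading=240, 1 segment(s) drawn

Segment endpoints: x in {0, 1}, y in {0}
xmin=0, ymin=0, xmax=1, ymax=0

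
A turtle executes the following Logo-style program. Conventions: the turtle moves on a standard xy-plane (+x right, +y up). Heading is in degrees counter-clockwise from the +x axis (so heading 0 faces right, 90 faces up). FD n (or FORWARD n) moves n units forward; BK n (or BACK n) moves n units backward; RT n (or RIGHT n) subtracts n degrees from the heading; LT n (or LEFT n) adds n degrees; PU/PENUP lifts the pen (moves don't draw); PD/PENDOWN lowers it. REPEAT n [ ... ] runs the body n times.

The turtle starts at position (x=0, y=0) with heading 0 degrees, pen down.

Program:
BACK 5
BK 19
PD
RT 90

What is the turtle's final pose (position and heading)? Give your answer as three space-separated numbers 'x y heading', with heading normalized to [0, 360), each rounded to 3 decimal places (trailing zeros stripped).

Answer: -24 0 270

Derivation:
Executing turtle program step by step:
Start: pos=(0,0), heading=0, pen down
BK 5: (0,0) -> (-5,0) [heading=0, draw]
BK 19: (-5,0) -> (-24,0) [heading=0, draw]
PD: pen down
RT 90: heading 0 -> 270
Final: pos=(-24,0), heading=270, 2 segment(s) drawn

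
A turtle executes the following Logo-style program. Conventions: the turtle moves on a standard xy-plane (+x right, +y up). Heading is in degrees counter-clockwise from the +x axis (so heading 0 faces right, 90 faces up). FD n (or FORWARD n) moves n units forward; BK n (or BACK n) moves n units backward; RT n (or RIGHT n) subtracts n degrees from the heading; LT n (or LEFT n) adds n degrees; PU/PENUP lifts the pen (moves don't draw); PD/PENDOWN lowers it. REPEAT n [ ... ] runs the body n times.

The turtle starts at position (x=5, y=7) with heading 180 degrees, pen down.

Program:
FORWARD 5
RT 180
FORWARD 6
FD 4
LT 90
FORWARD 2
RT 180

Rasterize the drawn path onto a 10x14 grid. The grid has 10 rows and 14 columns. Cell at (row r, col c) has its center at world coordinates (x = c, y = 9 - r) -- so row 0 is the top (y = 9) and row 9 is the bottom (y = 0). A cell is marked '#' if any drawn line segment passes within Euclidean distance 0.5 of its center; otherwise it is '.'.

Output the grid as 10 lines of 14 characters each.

Segment 0: (5,7) -> (0,7)
Segment 1: (0,7) -> (6,7)
Segment 2: (6,7) -> (10,7)
Segment 3: (10,7) -> (10,9)

Answer: ..........#...
..........#...
###########...
..............
..............
..............
..............
..............
..............
..............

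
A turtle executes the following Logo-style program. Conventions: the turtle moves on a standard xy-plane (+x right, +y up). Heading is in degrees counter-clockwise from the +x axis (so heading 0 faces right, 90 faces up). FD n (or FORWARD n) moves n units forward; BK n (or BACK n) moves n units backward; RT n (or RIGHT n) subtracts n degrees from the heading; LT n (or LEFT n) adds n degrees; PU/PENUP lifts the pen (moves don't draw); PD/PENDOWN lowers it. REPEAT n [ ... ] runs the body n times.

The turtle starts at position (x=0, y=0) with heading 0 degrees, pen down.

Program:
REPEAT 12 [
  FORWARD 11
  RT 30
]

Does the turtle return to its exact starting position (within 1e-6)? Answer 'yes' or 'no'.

Answer: yes

Derivation:
Executing turtle program step by step:
Start: pos=(0,0), heading=0, pen down
REPEAT 12 [
  -- iteration 1/12 --
  FD 11: (0,0) -> (11,0) [heading=0, draw]
  RT 30: heading 0 -> 330
  -- iteration 2/12 --
  FD 11: (11,0) -> (20.526,-5.5) [heading=330, draw]
  RT 30: heading 330 -> 300
  -- iteration 3/12 --
  FD 11: (20.526,-5.5) -> (26.026,-15.026) [heading=300, draw]
  RT 30: heading 300 -> 270
  -- iteration 4/12 --
  FD 11: (26.026,-15.026) -> (26.026,-26.026) [heading=270, draw]
  RT 30: heading 270 -> 240
  -- iteration 5/12 --
  FD 11: (26.026,-26.026) -> (20.526,-35.553) [heading=240, draw]
  RT 30: heading 240 -> 210
  -- iteration 6/12 --
  FD 11: (20.526,-35.553) -> (11,-41.053) [heading=210, draw]
  RT 30: heading 210 -> 180
  -- iteration 7/12 --
  FD 11: (11,-41.053) -> (0,-41.053) [heading=180, draw]
  RT 30: heading 180 -> 150
  -- iteration 8/12 --
  FD 11: (0,-41.053) -> (-9.526,-35.553) [heading=150, draw]
  RT 30: heading 150 -> 120
  -- iteration 9/12 --
  FD 11: (-9.526,-35.553) -> (-15.026,-26.026) [heading=120, draw]
  RT 30: heading 120 -> 90
  -- iteration 10/12 --
  FD 11: (-15.026,-26.026) -> (-15.026,-15.026) [heading=90, draw]
  RT 30: heading 90 -> 60
  -- iteration 11/12 --
  FD 11: (-15.026,-15.026) -> (-9.526,-5.5) [heading=60, draw]
  RT 30: heading 60 -> 30
  -- iteration 12/12 --
  FD 11: (-9.526,-5.5) -> (0,0) [heading=30, draw]
  RT 30: heading 30 -> 0
]
Final: pos=(0,0), heading=0, 12 segment(s) drawn

Start position: (0, 0)
Final position: (0, 0)
Distance = 0; < 1e-6 -> CLOSED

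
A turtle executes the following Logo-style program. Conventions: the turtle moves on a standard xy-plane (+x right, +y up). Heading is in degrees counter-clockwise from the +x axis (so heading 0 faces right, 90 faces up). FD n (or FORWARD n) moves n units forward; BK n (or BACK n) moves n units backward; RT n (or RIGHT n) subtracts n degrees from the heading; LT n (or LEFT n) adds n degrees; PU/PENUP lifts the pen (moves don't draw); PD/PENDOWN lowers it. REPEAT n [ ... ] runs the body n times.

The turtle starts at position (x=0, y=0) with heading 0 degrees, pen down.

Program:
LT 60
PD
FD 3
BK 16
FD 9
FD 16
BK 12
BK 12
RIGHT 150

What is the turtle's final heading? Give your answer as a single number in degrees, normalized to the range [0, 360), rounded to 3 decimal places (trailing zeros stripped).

Answer: 270

Derivation:
Executing turtle program step by step:
Start: pos=(0,0), heading=0, pen down
LT 60: heading 0 -> 60
PD: pen down
FD 3: (0,0) -> (1.5,2.598) [heading=60, draw]
BK 16: (1.5,2.598) -> (-6.5,-11.258) [heading=60, draw]
FD 9: (-6.5,-11.258) -> (-2,-3.464) [heading=60, draw]
FD 16: (-2,-3.464) -> (6,10.392) [heading=60, draw]
BK 12: (6,10.392) -> (0,0) [heading=60, draw]
BK 12: (0,0) -> (-6,-10.392) [heading=60, draw]
RT 150: heading 60 -> 270
Final: pos=(-6,-10.392), heading=270, 6 segment(s) drawn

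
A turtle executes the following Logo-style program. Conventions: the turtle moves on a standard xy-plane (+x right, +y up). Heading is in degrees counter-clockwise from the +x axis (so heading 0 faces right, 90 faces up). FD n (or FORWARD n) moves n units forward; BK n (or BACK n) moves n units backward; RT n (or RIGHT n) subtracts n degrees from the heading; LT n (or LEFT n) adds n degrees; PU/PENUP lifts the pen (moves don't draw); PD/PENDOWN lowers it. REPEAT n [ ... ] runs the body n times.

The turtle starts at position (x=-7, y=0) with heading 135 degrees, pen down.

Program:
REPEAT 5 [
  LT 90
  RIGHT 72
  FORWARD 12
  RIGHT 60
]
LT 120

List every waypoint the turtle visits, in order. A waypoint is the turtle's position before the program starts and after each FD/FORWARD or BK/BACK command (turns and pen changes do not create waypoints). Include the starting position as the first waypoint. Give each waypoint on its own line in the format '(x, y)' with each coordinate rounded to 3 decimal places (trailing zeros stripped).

Answer: (-7, 0)
(-17.692, 5.448)
(-21.992, 16.651)
(-17.692, 27.854)
(-7, 33.302)
(4.591, 30.196)

Derivation:
Executing turtle program step by step:
Start: pos=(-7,0), heading=135, pen down
REPEAT 5 [
  -- iteration 1/5 --
  LT 90: heading 135 -> 225
  RT 72: heading 225 -> 153
  FD 12: (-7,0) -> (-17.692,5.448) [heading=153, draw]
  RT 60: heading 153 -> 93
  -- iteration 2/5 --
  LT 90: heading 93 -> 183
  RT 72: heading 183 -> 111
  FD 12: (-17.692,5.448) -> (-21.992,16.651) [heading=111, draw]
  RT 60: heading 111 -> 51
  -- iteration 3/5 --
  LT 90: heading 51 -> 141
  RT 72: heading 141 -> 69
  FD 12: (-21.992,16.651) -> (-17.692,27.854) [heading=69, draw]
  RT 60: heading 69 -> 9
  -- iteration 4/5 --
  LT 90: heading 9 -> 99
  RT 72: heading 99 -> 27
  FD 12: (-17.692,27.854) -> (-7,33.302) [heading=27, draw]
  RT 60: heading 27 -> 327
  -- iteration 5/5 --
  LT 90: heading 327 -> 57
  RT 72: heading 57 -> 345
  FD 12: (-7,33.302) -> (4.591,30.196) [heading=345, draw]
  RT 60: heading 345 -> 285
]
LT 120: heading 285 -> 45
Final: pos=(4.591,30.196), heading=45, 5 segment(s) drawn
Waypoints (6 total):
(-7, 0)
(-17.692, 5.448)
(-21.992, 16.651)
(-17.692, 27.854)
(-7, 33.302)
(4.591, 30.196)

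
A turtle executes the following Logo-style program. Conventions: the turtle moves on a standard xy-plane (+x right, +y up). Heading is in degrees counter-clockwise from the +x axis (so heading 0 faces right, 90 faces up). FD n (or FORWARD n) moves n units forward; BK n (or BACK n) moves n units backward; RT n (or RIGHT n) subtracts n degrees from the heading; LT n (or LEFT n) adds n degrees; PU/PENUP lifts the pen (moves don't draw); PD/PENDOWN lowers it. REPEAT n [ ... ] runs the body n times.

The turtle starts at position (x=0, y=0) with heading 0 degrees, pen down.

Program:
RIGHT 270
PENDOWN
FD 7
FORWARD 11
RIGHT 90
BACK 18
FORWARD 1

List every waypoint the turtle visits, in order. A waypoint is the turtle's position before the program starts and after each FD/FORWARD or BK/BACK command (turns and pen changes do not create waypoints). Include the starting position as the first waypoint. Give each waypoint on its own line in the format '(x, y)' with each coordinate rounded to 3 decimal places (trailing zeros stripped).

Executing turtle program step by step:
Start: pos=(0,0), heading=0, pen down
RT 270: heading 0 -> 90
PD: pen down
FD 7: (0,0) -> (0,7) [heading=90, draw]
FD 11: (0,7) -> (0,18) [heading=90, draw]
RT 90: heading 90 -> 0
BK 18: (0,18) -> (-18,18) [heading=0, draw]
FD 1: (-18,18) -> (-17,18) [heading=0, draw]
Final: pos=(-17,18), heading=0, 4 segment(s) drawn
Waypoints (5 total):
(0, 0)
(0, 7)
(0, 18)
(-18, 18)
(-17, 18)

Answer: (0, 0)
(0, 7)
(0, 18)
(-18, 18)
(-17, 18)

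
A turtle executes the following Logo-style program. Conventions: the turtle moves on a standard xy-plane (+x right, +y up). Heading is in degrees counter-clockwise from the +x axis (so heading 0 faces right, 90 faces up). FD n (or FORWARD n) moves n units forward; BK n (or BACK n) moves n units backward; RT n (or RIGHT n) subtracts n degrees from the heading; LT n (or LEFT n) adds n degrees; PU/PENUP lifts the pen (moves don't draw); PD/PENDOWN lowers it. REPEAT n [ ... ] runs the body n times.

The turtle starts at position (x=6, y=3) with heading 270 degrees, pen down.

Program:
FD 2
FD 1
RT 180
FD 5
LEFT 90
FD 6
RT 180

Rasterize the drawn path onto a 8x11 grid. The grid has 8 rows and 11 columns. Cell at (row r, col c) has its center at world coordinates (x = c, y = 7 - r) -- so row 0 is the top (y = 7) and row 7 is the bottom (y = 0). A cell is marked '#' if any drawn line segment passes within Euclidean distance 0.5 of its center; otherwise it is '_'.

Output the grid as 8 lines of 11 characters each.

Answer: ___________
___________
#######____
______#____
______#____
______#____
______#____
______#____

Derivation:
Segment 0: (6,3) -> (6,1)
Segment 1: (6,1) -> (6,0)
Segment 2: (6,0) -> (6,5)
Segment 3: (6,5) -> (0,5)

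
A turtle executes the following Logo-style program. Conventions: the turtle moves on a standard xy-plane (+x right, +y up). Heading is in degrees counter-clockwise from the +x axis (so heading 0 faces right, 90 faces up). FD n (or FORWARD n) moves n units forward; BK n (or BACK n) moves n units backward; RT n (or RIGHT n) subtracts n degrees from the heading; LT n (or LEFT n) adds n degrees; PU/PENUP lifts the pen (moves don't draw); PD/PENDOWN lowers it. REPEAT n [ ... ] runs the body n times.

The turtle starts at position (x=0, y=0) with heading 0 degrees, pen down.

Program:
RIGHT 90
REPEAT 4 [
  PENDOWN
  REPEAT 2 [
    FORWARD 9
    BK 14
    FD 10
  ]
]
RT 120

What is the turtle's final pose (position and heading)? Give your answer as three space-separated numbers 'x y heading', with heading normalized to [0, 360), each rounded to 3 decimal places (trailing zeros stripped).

Answer: 0 -40 150

Derivation:
Executing turtle program step by step:
Start: pos=(0,0), heading=0, pen down
RT 90: heading 0 -> 270
REPEAT 4 [
  -- iteration 1/4 --
  PD: pen down
  REPEAT 2 [
    -- iteration 1/2 --
    FD 9: (0,0) -> (0,-9) [heading=270, draw]
    BK 14: (0,-9) -> (0,5) [heading=270, draw]
    FD 10: (0,5) -> (0,-5) [heading=270, draw]
    -- iteration 2/2 --
    FD 9: (0,-5) -> (0,-14) [heading=270, draw]
    BK 14: (0,-14) -> (0,0) [heading=270, draw]
    FD 10: (0,0) -> (0,-10) [heading=270, draw]
  ]
  -- iteration 2/4 --
  PD: pen down
  REPEAT 2 [
    -- iteration 1/2 --
    FD 9: (0,-10) -> (0,-19) [heading=270, draw]
    BK 14: (0,-19) -> (0,-5) [heading=270, draw]
    FD 10: (0,-5) -> (0,-15) [heading=270, draw]
    -- iteration 2/2 --
    FD 9: (0,-15) -> (0,-24) [heading=270, draw]
    BK 14: (0,-24) -> (0,-10) [heading=270, draw]
    FD 10: (0,-10) -> (0,-20) [heading=270, draw]
  ]
  -- iteration 3/4 --
  PD: pen down
  REPEAT 2 [
    -- iteration 1/2 --
    FD 9: (0,-20) -> (0,-29) [heading=270, draw]
    BK 14: (0,-29) -> (0,-15) [heading=270, draw]
    FD 10: (0,-15) -> (0,-25) [heading=270, draw]
    -- iteration 2/2 --
    FD 9: (0,-25) -> (0,-34) [heading=270, draw]
    BK 14: (0,-34) -> (0,-20) [heading=270, draw]
    FD 10: (0,-20) -> (0,-30) [heading=270, draw]
  ]
  -- iteration 4/4 --
  PD: pen down
  REPEAT 2 [
    -- iteration 1/2 --
    FD 9: (0,-30) -> (0,-39) [heading=270, draw]
    BK 14: (0,-39) -> (0,-25) [heading=270, draw]
    FD 10: (0,-25) -> (0,-35) [heading=270, draw]
    -- iteration 2/2 --
    FD 9: (0,-35) -> (0,-44) [heading=270, draw]
    BK 14: (0,-44) -> (0,-30) [heading=270, draw]
    FD 10: (0,-30) -> (0,-40) [heading=270, draw]
  ]
]
RT 120: heading 270 -> 150
Final: pos=(0,-40), heading=150, 24 segment(s) drawn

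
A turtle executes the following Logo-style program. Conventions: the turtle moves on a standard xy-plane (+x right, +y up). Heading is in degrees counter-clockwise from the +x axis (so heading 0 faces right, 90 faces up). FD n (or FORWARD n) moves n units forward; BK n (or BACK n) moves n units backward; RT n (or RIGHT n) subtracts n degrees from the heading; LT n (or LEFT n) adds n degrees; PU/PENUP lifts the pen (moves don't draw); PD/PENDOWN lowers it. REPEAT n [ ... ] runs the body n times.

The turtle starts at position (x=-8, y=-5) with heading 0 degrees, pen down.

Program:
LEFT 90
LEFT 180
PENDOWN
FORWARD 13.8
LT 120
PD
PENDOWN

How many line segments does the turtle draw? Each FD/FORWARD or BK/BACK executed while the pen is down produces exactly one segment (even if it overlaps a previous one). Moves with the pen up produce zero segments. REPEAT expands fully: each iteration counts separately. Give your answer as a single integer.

Answer: 1

Derivation:
Executing turtle program step by step:
Start: pos=(-8,-5), heading=0, pen down
LT 90: heading 0 -> 90
LT 180: heading 90 -> 270
PD: pen down
FD 13.8: (-8,-5) -> (-8,-18.8) [heading=270, draw]
LT 120: heading 270 -> 30
PD: pen down
PD: pen down
Final: pos=(-8,-18.8), heading=30, 1 segment(s) drawn
Segments drawn: 1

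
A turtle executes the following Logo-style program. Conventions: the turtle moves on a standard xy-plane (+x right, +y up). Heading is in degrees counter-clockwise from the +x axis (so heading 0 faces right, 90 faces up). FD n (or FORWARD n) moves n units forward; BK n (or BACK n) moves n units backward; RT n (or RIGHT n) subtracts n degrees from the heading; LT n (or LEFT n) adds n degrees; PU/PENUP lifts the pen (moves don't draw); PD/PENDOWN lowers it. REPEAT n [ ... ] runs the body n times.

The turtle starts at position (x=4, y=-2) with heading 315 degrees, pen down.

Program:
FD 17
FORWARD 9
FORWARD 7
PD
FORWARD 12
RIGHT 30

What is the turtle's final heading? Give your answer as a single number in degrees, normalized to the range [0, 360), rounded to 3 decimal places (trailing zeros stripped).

Executing turtle program step by step:
Start: pos=(4,-2), heading=315, pen down
FD 17: (4,-2) -> (16.021,-14.021) [heading=315, draw]
FD 9: (16.021,-14.021) -> (22.385,-20.385) [heading=315, draw]
FD 7: (22.385,-20.385) -> (27.335,-25.335) [heading=315, draw]
PD: pen down
FD 12: (27.335,-25.335) -> (35.82,-33.82) [heading=315, draw]
RT 30: heading 315 -> 285
Final: pos=(35.82,-33.82), heading=285, 4 segment(s) drawn

Answer: 285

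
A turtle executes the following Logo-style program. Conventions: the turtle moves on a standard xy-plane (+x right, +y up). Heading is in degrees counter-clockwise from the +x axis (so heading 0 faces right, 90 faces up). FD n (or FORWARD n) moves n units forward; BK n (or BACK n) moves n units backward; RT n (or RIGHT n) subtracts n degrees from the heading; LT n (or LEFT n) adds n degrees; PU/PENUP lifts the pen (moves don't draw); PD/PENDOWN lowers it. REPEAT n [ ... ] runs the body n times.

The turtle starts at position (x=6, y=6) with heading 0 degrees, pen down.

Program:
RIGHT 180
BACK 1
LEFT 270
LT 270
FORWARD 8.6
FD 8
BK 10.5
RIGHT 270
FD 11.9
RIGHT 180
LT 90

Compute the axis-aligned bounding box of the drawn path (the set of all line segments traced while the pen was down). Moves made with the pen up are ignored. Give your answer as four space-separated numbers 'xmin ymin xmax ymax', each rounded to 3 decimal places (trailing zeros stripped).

Answer: 6 6 23.6 17.9

Derivation:
Executing turtle program step by step:
Start: pos=(6,6), heading=0, pen down
RT 180: heading 0 -> 180
BK 1: (6,6) -> (7,6) [heading=180, draw]
LT 270: heading 180 -> 90
LT 270: heading 90 -> 0
FD 8.6: (7,6) -> (15.6,6) [heading=0, draw]
FD 8: (15.6,6) -> (23.6,6) [heading=0, draw]
BK 10.5: (23.6,6) -> (13.1,6) [heading=0, draw]
RT 270: heading 0 -> 90
FD 11.9: (13.1,6) -> (13.1,17.9) [heading=90, draw]
RT 180: heading 90 -> 270
LT 90: heading 270 -> 0
Final: pos=(13.1,17.9), heading=0, 5 segment(s) drawn

Segment endpoints: x in {6, 7, 13.1, 15.6, 23.6}, y in {6, 6, 6, 6, 17.9}
xmin=6, ymin=6, xmax=23.6, ymax=17.9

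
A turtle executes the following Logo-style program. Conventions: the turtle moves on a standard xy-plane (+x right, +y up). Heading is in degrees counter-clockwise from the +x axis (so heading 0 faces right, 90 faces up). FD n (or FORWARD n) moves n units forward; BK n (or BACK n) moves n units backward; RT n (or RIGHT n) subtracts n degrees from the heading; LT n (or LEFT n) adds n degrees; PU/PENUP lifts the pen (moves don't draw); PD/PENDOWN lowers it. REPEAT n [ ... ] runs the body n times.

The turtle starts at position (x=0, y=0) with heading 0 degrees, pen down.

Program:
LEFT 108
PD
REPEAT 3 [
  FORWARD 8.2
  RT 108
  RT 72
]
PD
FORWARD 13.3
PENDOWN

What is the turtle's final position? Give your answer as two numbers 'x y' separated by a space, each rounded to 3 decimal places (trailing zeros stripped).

Executing turtle program step by step:
Start: pos=(0,0), heading=0, pen down
LT 108: heading 0 -> 108
PD: pen down
REPEAT 3 [
  -- iteration 1/3 --
  FD 8.2: (0,0) -> (-2.534,7.799) [heading=108, draw]
  RT 108: heading 108 -> 0
  RT 72: heading 0 -> 288
  -- iteration 2/3 --
  FD 8.2: (-2.534,7.799) -> (0,0) [heading=288, draw]
  RT 108: heading 288 -> 180
  RT 72: heading 180 -> 108
  -- iteration 3/3 --
  FD 8.2: (0,0) -> (-2.534,7.799) [heading=108, draw]
  RT 108: heading 108 -> 0
  RT 72: heading 0 -> 288
]
PD: pen down
FD 13.3: (-2.534,7.799) -> (1.576,-4.85) [heading=288, draw]
PD: pen down
Final: pos=(1.576,-4.85), heading=288, 4 segment(s) drawn

Answer: 1.576 -4.85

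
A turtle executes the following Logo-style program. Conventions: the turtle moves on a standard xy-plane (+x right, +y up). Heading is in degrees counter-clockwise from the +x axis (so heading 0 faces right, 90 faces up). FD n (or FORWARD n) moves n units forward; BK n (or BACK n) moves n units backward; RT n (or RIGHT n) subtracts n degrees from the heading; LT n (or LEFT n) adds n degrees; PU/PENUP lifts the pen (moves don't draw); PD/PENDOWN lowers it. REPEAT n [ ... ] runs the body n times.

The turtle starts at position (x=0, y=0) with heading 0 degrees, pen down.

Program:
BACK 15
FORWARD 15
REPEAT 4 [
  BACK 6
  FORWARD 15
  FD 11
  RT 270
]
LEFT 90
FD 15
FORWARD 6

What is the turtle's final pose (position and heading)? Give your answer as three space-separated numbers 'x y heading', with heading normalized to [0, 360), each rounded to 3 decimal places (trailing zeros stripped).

Answer: 0 21 90

Derivation:
Executing turtle program step by step:
Start: pos=(0,0), heading=0, pen down
BK 15: (0,0) -> (-15,0) [heading=0, draw]
FD 15: (-15,0) -> (0,0) [heading=0, draw]
REPEAT 4 [
  -- iteration 1/4 --
  BK 6: (0,0) -> (-6,0) [heading=0, draw]
  FD 15: (-6,0) -> (9,0) [heading=0, draw]
  FD 11: (9,0) -> (20,0) [heading=0, draw]
  RT 270: heading 0 -> 90
  -- iteration 2/4 --
  BK 6: (20,0) -> (20,-6) [heading=90, draw]
  FD 15: (20,-6) -> (20,9) [heading=90, draw]
  FD 11: (20,9) -> (20,20) [heading=90, draw]
  RT 270: heading 90 -> 180
  -- iteration 3/4 --
  BK 6: (20,20) -> (26,20) [heading=180, draw]
  FD 15: (26,20) -> (11,20) [heading=180, draw]
  FD 11: (11,20) -> (0,20) [heading=180, draw]
  RT 270: heading 180 -> 270
  -- iteration 4/4 --
  BK 6: (0,20) -> (0,26) [heading=270, draw]
  FD 15: (0,26) -> (0,11) [heading=270, draw]
  FD 11: (0,11) -> (0,0) [heading=270, draw]
  RT 270: heading 270 -> 0
]
LT 90: heading 0 -> 90
FD 15: (0,0) -> (0,15) [heading=90, draw]
FD 6: (0,15) -> (0,21) [heading=90, draw]
Final: pos=(0,21), heading=90, 16 segment(s) drawn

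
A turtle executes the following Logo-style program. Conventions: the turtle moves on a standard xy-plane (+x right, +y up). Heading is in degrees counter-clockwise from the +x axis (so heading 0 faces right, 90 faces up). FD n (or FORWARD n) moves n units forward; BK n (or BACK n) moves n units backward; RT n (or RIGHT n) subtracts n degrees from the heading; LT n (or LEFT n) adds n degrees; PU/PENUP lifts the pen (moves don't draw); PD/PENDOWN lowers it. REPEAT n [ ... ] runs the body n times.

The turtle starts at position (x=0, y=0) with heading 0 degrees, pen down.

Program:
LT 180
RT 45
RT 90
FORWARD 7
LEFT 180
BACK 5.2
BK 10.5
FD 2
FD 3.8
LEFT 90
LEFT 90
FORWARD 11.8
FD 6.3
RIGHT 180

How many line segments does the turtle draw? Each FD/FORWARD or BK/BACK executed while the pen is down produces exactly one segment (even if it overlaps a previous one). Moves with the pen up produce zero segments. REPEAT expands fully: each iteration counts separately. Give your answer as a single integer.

Answer: 7

Derivation:
Executing turtle program step by step:
Start: pos=(0,0), heading=0, pen down
LT 180: heading 0 -> 180
RT 45: heading 180 -> 135
RT 90: heading 135 -> 45
FD 7: (0,0) -> (4.95,4.95) [heading=45, draw]
LT 180: heading 45 -> 225
BK 5.2: (4.95,4.95) -> (8.627,8.627) [heading=225, draw]
BK 10.5: (8.627,8.627) -> (16.051,16.051) [heading=225, draw]
FD 2: (16.051,16.051) -> (14.637,14.637) [heading=225, draw]
FD 3.8: (14.637,14.637) -> (11.95,11.95) [heading=225, draw]
LT 90: heading 225 -> 315
LT 90: heading 315 -> 45
FD 11.8: (11.95,11.95) -> (20.294,20.294) [heading=45, draw]
FD 6.3: (20.294,20.294) -> (24.749,24.749) [heading=45, draw]
RT 180: heading 45 -> 225
Final: pos=(24.749,24.749), heading=225, 7 segment(s) drawn
Segments drawn: 7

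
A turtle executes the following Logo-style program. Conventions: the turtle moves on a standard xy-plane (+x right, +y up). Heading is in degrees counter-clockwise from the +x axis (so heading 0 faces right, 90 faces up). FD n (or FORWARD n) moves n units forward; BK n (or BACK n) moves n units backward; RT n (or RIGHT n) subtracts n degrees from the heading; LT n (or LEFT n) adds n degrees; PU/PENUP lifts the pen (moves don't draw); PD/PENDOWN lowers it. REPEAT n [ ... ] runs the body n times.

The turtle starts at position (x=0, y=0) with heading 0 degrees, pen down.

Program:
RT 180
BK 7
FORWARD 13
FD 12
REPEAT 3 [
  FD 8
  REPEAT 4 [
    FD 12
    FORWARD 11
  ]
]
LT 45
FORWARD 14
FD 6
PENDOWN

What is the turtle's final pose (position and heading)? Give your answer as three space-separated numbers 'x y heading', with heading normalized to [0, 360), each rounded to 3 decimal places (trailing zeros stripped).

Executing turtle program step by step:
Start: pos=(0,0), heading=0, pen down
RT 180: heading 0 -> 180
BK 7: (0,0) -> (7,0) [heading=180, draw]
FD 13: (7,0) -> (-6,0) [heading=180, draw]
FD 12: (-6,0) -> (-18,0) [heading=180, draw]
REPEAT 3 [
  -- iteration 1/3 --
  FD 8: (-18,0) -> (-26,0) [heading=180, draw]
  REPEAT 4 [
    -- iteration 1/4 --
    FD 12: (-26,0) -> (-38,0) [heading=180, draw]
    FD 11: (-38,0) -> (-49,0) [heading=180, draw]
    -- iteration 2/4 --
    FD 12: (-49,0) -> (-61,0) [heading=180, draw]
    FD 11: (-61,0) -> (-72,0) [heading=180, draw]
    -- iteration 3/4 --
    FD 12: (-72,0) -> (-84,0) [heading=180, draw]
    FD 11: (-84,0) -> (-95,0) [heading=180, draw]
    -- iteration 4/4 --
    FD 12: (-95,0) -> (-107,0) [heading=180, draw]
    FD 11: (-107,0) -> (-118,0) [heading=180, draw]
  ]
  -- iteration 2/3 --
  FD 8: (-118,0) -> (-126,0) [heading=180, draw]
  REPEAT 4 [
    -- iteration 1/4 --
    FD 12: (-126,0) -> (-138,0) [heading=180, draw]
    FD 11: (-138,0) -> (-149,0) [heading=180, draw]
    -- iteration 2/4 --
    FD 12: (-149,0) -> (-161,0) [heading=180, draw]
    FD 11: (-161,0) -> (-172,0) [heading=180, draw]
    -- iteration 3/4 --
    FD 12: (-172,0) -> (-184,0) [heading=180, draw]
    FD 11: (-184,0) -> (-195,0) [heading=180, draw]
    -- iteration 4/4 --
    FD 12: (-195,0) -> (-207,0) [heading=180, draw]
    FD 11: (-207,0) -> (-218,0) [heading=180, draw]
  ]
  -- iteration 3/3 --
  FD 8: (-218,0) -> (-226,0) [heading=180, draw]
  REPEAT 4 [
    -- iteration 1/4 --
    FD 12: (-226,0) -> (-238,0) [heading=180, draw]
    FD 11: (-238,0) -> (-249,0) [heading=180, draw]
    -- iteration 2/4 --
    FD 12: (-249,0) -> (-261,0) [heading=180, draw]
    FD 11: (-261,0) -> (-272,0) [heading=180, draw]
    -- iteration 3/4 --
    FD 12: (-272,0) -> (-284,0) [heading=180, draw]
    FD 11: (-284,0) -> (-295,0) [heading=180, draw]
    -- iteration 4/4 --
    FD 12: (-295,0) -> (-307,0) [heading=180, draw]
    FD 11: (-307,0) -> (-318,0) [heading=180, draw]
  ]
]
LT 45: heading 180 -> 225
FD 14: (-318,0) -> (-327.899,-9.899) [heading=225, draw]
FD 6: (-327.899,-9.899) -> (-332.142,-14.142) [heading=225, draw]
PD: pen down
Final: pos=(-332.142,-14.142), heading=225, 32 segment(s) drawn

Answer: -332.142 -14.142 225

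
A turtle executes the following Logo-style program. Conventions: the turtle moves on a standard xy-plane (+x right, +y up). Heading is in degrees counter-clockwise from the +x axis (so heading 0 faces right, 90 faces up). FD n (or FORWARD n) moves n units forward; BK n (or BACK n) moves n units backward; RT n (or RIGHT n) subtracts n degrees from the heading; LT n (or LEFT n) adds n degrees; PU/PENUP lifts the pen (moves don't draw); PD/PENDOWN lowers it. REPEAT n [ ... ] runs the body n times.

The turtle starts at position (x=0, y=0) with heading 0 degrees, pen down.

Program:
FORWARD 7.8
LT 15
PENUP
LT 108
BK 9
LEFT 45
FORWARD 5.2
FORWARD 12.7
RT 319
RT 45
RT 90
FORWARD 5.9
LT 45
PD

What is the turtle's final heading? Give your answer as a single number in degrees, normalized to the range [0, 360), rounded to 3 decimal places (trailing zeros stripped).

Executing turtle program step by step:
Start: pos=(0,0), heading=0, pen down
FD 7.8: (0,0) -> (7.8,0) [heading=0, draw]
LT 15: heading 0 -> 15
PU: pen up
LT 108: heading 15 -> 123
BK 9: (7.8,0) -> (12.702,-7.548) [heading=123, move]
LT 45: heading 123 -> 168
FD 5.2: (12.702,-7.548) -> (7.615,-6.467) [heading=168, move]
FD 12.7: (7.615,-6.467) -> (-4.807,-3.826) [heading=168, move]
RT 319: heading 168 -> 209
RT 45: heading 209 -> 164
RT 90: heading 164 -> 74
FD 5.9: (-4.807,-3.826) -> (-3.181,1.845) [heading=74, move]
LT 45: heading 74 -> 119
PD: pen down
Final: pos=(-3.181,1.845), heading=119, 1 segment(s) drawn

Answer: 119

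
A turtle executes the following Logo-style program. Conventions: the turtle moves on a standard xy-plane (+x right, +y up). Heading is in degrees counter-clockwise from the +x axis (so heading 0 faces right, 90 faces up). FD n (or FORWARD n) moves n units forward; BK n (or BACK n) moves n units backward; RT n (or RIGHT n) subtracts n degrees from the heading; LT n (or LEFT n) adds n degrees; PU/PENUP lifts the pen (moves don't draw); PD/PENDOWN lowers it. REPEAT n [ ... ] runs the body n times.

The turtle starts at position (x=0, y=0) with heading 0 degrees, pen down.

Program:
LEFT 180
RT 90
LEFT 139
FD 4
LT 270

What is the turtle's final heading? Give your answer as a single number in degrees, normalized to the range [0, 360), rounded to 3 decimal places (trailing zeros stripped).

Executing turtle program step by step:
Start: pos=(0,0), heading=0, pen down
LT 180: heading 0 -> 180
RT 90: heading 180 -> 90
LT 139: heading 90 -> 229
FD 4: (0,0) -> (-2.624,-3.019) [heading=229, draw]
LT 270: heading 229 -> 139
Final: pos=(-2.624,-3.019), heading=139, 1 segment(s) drawn

Answer: 139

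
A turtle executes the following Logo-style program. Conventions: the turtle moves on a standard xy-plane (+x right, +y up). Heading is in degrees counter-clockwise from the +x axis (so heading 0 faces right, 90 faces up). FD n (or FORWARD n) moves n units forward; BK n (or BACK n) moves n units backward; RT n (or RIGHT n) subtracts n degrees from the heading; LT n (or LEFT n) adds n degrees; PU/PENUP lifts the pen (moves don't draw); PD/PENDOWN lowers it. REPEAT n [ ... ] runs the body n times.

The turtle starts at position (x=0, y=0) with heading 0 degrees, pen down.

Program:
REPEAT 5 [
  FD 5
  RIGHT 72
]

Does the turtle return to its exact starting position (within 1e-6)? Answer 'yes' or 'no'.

Executing turtle program step by step:
Start: pos=(0,0), heading=0, pen down
REPEAT 5 [
  -- iteration 1/5 --
  FD 5: (0,0) -> (5,0) [heading=0, draw]
  RT 72: heading 0 -> 288
  -- iteration 2/5 --
  FD 5: (5,0) -> (6.545,-4.755) [heading=288, draw]
  RT 72: heading 288 -> 216
  -- iteration 3/5 --
  FD 5: (6.545,-4.755) -> (2.5,-7.694) [heading=216, draw]
  RT 72: heading 216 -> 144
  -- iteration 4/5 --
  FD 5: (2.5,-7.694) -> (-1.545,-4.755) [heading=144, draw]
  RT 72: heading 144 -> 72
  -- iteration 5/5 --
  FD 5: (-1.545,-4.755) -> (0,0) [heading=72, draw]
  RT 72: heading 72 -> 0
]
Final: pos=(0,0), heading=0, 5 segment(s) drawn

Start position: (0, 0)
Final position: (0, 0)
Distance = 0; < 1e-6 -> CLOSED

Answer: yes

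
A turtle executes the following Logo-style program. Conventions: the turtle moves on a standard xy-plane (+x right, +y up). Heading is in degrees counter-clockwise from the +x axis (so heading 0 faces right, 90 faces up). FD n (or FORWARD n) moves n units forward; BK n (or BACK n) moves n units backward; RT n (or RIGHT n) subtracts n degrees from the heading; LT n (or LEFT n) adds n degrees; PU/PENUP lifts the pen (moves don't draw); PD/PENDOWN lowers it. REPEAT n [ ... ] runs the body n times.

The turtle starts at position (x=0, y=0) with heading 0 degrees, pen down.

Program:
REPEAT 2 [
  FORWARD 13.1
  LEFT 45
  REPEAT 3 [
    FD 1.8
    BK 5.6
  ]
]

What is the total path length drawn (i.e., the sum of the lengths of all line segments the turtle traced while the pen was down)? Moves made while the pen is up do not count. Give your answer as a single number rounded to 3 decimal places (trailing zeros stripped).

Executing turtle program step by step:
Start: pos=(0,0), heading=0, pen down
REPEAT 2 [
  -- iteration 1/2 --
  FD 13.1: (0,0) -> (13.1,0) [heading=0, draw]
  LT 45: heading 0 -> 45
  REPEAT 3 [
    -- iteration 1/3 --
    FD 1.8: (13.1,0) -> (14.373,1.273) [heading=45, draw]
    BK 5.6: (14.373,1.273) -> (10.413,-2.687) [heading=45, draw]
    -- iteration 2/3 --
    FD 1.8: (10.413,-2.687) -> (11.686,-1.414) [heading=45, draw]
    BK 5.6: (11.686,-1.414) -> (7.726,-5.374) [heading=45, draw]
    -- iteration 3/3 --
    FD 1.8: (7.726,-5.374) -> (8.999,-4.101) [heading=45, draw]
    BK 5.6: (8.999,-4.101) -> (5.039,-8.061) [heading=45, draw]
  ]
  -- iteration 2/2 --
  FD 13.1: (5.039,-8.061) -> (14.302,1.202) [heading=45, draw]
  LT 45: heading 45 -> 90
  REPEAT 3 [
    -- iteration 1/3 --
    FD 1.8: (14.302,1.202) -> (14.302,3.002) [heading=90, draw]
    BK 5.6: (14.302,3.002) -> (14.302,-2.598) [heading=90, draw]
    -- iteration 2/3 --
    FD 1.8: (14.302,-2.598) -> (14.302,-0.798) [heading=90, draw]
    BK 5.6: (14.302,-0.798) -> (14.302,-6.398) [heading=90, draw]
    -- iteration 3/3 --
    FD 1.8: (14.302,-6.398) -> (14.302,-4.598) [heading=90, draw]
    BK 5.6: (14.302,-4.598) -> (14.302,-10.198) [heading=90, draw]
  ]
]
Final: pos=(14.302,-10.198), heading=90, 14 segment(s) drawn

Segment lengths:
  seg 1: (0,0) -> (13.1,0), length = 13.1
  seg 2: (13.1,0) -> (14.373,1.273), length = 1.8
  seg 3: (14.373,1.273) -> (10.413,-2.687), length = 5.6
  seg 4: (10.413,-2.687) -> (11.686,-1.414), length = 1.8
  seg 5: (11.686,-1.414) -> (7.726,-5.374), length = 5.6
  seg 6: (7.726,-5.374) -> (8.999,-4.101), length = 1.8
  seg 7: (8.999,-4.101) -> (5.039,-8.061), length = 5.6
  seg 8: (5.039,-8.061) -> (14.302,1.202), length = 13.1
  seg 9: (14.302,1.202) -> (14.302,3.002), length = 1.8
  seg 10: (14.302,3.002) -> (14.302,-2.598), length = 5.6
  seg 11: (14.302,-2.598) -> (14.302,-0.798), length = 1.8
  seg 12: (14.302,-0.798) -> (14.302,-6.398), length = 5.6
  seg 13: (14.302,-6.398) -> (14.302,-4.598), length = 1.8
  seg 14: (14.302,-4.598) -> (14.302,-10.198), length = 5.6
Total = 70.6

Answer: 70.6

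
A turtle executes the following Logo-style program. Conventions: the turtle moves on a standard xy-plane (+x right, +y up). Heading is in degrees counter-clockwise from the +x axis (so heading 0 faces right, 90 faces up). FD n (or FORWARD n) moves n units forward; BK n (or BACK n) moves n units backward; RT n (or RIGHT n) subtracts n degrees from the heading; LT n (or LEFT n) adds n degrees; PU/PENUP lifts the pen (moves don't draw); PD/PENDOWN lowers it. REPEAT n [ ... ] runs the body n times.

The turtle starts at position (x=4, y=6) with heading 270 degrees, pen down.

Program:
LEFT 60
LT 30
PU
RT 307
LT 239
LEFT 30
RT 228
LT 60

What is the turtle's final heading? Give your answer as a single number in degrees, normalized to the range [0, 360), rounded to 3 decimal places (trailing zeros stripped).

Answer: 154

Derivation:
Executing turtle program step by step:
Start: pos=(4,6), heading=270, pen down
LT 60: heading 270 -> 330
LT 30: heading 330 -> 0
PU: pen up
RT 307: heading 0 -> 53
LT 239: heading 53 -> 292
LT 30: heading 292 -> 322
RT 228: heading 322 -> 94
LT 60: heading 94 -> 154
Final: pos=(4,6), heading=154, 0 segment(s) drawn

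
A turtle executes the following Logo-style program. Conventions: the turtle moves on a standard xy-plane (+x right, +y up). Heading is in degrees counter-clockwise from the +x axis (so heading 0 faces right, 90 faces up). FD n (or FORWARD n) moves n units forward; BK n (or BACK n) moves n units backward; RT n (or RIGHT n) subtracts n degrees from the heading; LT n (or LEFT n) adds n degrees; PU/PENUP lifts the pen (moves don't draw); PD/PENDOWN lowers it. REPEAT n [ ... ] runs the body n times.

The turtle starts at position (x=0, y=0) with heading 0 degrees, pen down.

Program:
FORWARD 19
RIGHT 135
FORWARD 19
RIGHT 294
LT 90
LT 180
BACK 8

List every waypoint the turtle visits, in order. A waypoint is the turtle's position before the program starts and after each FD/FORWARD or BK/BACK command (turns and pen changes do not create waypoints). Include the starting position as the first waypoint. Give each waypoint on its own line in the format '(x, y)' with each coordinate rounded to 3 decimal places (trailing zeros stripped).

Answer: (0, 0)
(19, 0)
(5.565, -13.435)
(13.034, -10.568)

Derivation:
Executing turtle program step by step:
Start: pos=(0,0), heading=0, pen down
FD 19: (0,0) -> (19,0) [heading=0, draw]
RT 135: heading 0 -> 225
FD 19: (19,0) -> (5.565,-13.435) [heading=225, draw]
RT 294: heading 225 -> 291
LT 90: heading 291 -> 21
LT 180: heading 21 -> 201
BK 8: (5.565,-13.435) -> (13.034,-10.568) [heading=201, draw]
Final: pos=(13.034,-10.568), heading=201, 3 segment(s) drawn
Waypoints (4 total):
(0, 0)
(19, 0)
(5.565, -13.435)
(13.034, -10.568)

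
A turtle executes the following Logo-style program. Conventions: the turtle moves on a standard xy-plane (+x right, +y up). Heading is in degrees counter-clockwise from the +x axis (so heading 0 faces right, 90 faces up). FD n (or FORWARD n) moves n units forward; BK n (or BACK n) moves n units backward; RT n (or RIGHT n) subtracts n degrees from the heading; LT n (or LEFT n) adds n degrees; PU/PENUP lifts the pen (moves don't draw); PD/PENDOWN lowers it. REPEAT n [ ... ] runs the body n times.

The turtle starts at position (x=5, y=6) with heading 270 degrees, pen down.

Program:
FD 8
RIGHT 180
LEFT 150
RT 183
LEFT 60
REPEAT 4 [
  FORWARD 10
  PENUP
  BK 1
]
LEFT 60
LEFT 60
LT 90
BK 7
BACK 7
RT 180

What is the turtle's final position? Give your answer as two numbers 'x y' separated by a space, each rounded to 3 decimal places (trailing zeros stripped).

Answer: -23.085 37.701

Derivation:
Executing turtle program step by step:
Start: pos=(5,6), heading=270, pen down
FD 8: (5,6) -> (5,-2) [heading=270, draw]
RT 180: heading 270 -> 90
LT 150: heading 90 -> 240
RT 183: heading 240 -> 57
LT 60: heading 57 -> 117
REPEAT 4 [
  -- iteration 1/4 --
  FD 10: (5,-2) -> (0.46,6.91) [heading=117, draw]
  PU: pen up
  BK 1: (0.46,6.91) -> (0.914,6.019) [heading=117, move]
  -- iteration 2/4 --
  FD 10: (0.914,6.019) -> (-3.626,14.929) [heading=117, move]
  PU: pen up
  BK 1: (-3.626,14.929) -> (-3.172,14.038) [heading=117, move]
  -- iteration 3/4 --
  FD 10: (-3.172,14.038) -> (-7.712,22.948) [heading=117, move]
  PU: pen up
  BK 1: (-7.712,22.948) -> (-7.258,22.057) [heading=117, move]
  -- iteration 4/4 --
  FD 10: (-7.258,22.057) -> (-11.798,30.967) [heading=117, move]
  PU: pen up
  BK 1: (-11.798,30.967) -> (-11.344,30.076) [heading=117, move]
]
LT 60: heading 117 -> 177
LT 60: heading 177 -> 237
LT 90: heading 237 -> 327
BK 7: (-11.344,30.076) -> (-17.214,33.889) [heading=327, move]
BK 7: (-17.214,33.889) -> (-23.085,37.701) [heading=327, move]
RT 180: heading 327 -> 147
Final: pos=(-23.085,37.701), heading=147, 2 segment(s) drawn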